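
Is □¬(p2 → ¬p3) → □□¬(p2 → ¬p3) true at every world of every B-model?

Tableau for the negation ¬(□¬(p2 → ¬p3) → □□¬(p2 → ¬p3)):
1. ¬(□¬(p2 → ¬p3) → □□¬(p2 → ¬p3)), 0
2. □¬(p2 → ¬p3), 0
3. ¬□□¬(p2 → ¬p3), 0
4. ¬(p2 → ¬p3), 0
5. p2, 0
6. p3, 0
7. ¬□¬(p2 → ¬p3), 1
8. ¬(p2 → ¬p3), 1
9. p2, 1
10. p3, 1
11. p2 → ¬p3, 2
12. ¬p3, 2
Accessibility: 0R0, 0R1, 1R0, 1R1, 1R2, 2R1, 2R2
The negation has an open branch (countermodel exists).

No, not valid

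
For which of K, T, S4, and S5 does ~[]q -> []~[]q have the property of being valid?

S4-tableau for the negation ~(~[]q -> []~[]q):
1. ~(~[]q -> []~[]q), u
2. ~[]q, u
3. ~[]~[]q, u
4. ~q, v
5. []q, w
6. q, w
Accessibility: uRu, uRv, uRw, vRv, wRw
Complete open branch: countermodel on an S4-frame, so not valid in S4, nor in K, T (the same frame is also a K-frame and a T-frame).
S5-tableau for the negation ~(~[]q -> []~[]q):
1. ~(~[]q -> []~[]q), u
2. ~[]q, u
3. ~[]~[]q, u
4. ~q, v
5. []q, w
6. q, u
7. q, v
Accessibility: uRu, uRv, uRw, vRu, vRv, vRw, wRu, wRv, wRw
Branch closes: q and ~q both at v.
Every branch closes (one shown): valid in S5.

S5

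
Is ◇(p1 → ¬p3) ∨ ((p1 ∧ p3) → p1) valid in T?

Tableau for the negation ¬(◇(p1 → ¬p3) ∨ ((p1 ∧ p3) → p1)):
1. ¬(◇(p1 → ¬p3) ∨ ((p1 ∧ p3) → p1)), u
2. ¬◇(p1 → ¬p3), u   [¬∨-rule on 1]
3. ¬((p1 ∧ p3) → p1), u   [¬∨-rule on 1]
4. p1 ∧ p3, u   [¬→-rule on 3]
5. ¬p1, u   [¬→-rule on 3]
6. p1, u   [∧-rule on 4]
7. p3, u   [∧-rule on 4]
Accessibility: uRu
Branch closes: p1 and ¬p1 both at u.
All branches of the negation close; one closing branch shown above.

Valid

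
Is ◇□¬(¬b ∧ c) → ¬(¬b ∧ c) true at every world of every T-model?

Tableau for the negation ¬(◇□¬(¬b ∧ c) → ¬(¬b ∧ c)):
1. ¬(◇□¬(¬b ∧ c) → ¬(¬b ∧ c)), w0
2. ◇□¬(¬b ∧ c), w0
3. ¬b ∧ c, w0
4. ¬b, w0
5. c, w0
6. □¬(¬b ∧ c), w1
7. ¬(¬b ∧ c), w1
8. ¬c, w1
Accessibility: w0Rw0, w0Rw1, w1Rw1
The negation has an open branch (countermodel exists).

No, not valid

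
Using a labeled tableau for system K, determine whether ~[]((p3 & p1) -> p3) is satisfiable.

1. ~[]((p3 & p1) -> p3), w0
2. ~((p3 & p1) -> p3), w1
3. p3 & p1, w1
4. ~p3, w1
5. p3, w1
6. p1, w1
Accessibility: w0Rw1
Branch closes: p3 and ~p3 both at w1.
All branches of the tableau close; one closing branch shown above.

Unsatisfiable (every branch closes)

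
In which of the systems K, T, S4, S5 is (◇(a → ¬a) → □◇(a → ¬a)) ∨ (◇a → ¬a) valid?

S5-tableau for the negation ¬((◇(a → ¬a) → □◇(a → ¬a)) ∨ (◇a → ¬a)):
1. ¬((◇(a → ¬a) → □◇(a → ¬a)) ∨ (◇a → ¬a)), 0
2. ¬(◇(a → ¬a) → □◇(a → ¬a)), 0
3. ¬(◇a → ¬a), 0
4. ◇(a → ¬a), 0
5. ¬□◇(a → ¬a), 0
6. ◇a, 0
7. a, 0
8. a → ¬a, 1
9. ¬a, 1
10. ¬◇(a → ¬a), 2
11. ¬(a → ¬a), 0
12. ¬(a → ¬a), 1
13. a, 1
Accessibility: 0R0, 0R1, 0R2, 1R0, 1R1, 1R2, 2R0, 2R1, 2R2
Branch closes: a and ¬a both at 1.
Every branch closes (one shown): valid in S5.
S4-tableau for the negation ¬((◇(a → ¬a) → □◇(a → ¬a)) ∨ (◇a → ¬a)):
1. ¬((◇(a → ¬a) → □◇(a → ¬a)) ∨ (◇a → ¬a)), 0
2. ¬(◇(a → ¬a) → □◇(a → ¬a)), 0
3. ¬(◇a → ¬a), 0
4. ◇(a → ¬a), 0
5. ¬□◇(a → ¬a), 0
6. ◇a, 0
7. a, 0
8. a → ¬a, 1
9. ¬a, 1
10. ¬◇(a → ¬a), 2
11. ¬(a → ¬a), 2
12. a, 2
13. a, 3
Accessibility: 0R0, 0R1, 0R2, 0R3, 1R1, 2R2, 3R3
Complete open branch: countermodel on an S4-frame, so not valid in S4, nor in K, T (the same frame is also a K-frame and a T-frame).

S5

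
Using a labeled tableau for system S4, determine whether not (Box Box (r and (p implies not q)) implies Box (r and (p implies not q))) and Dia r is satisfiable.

No, unsatisfiable

1. not (Box Box (r and (p implies not q)) implies Box (r and (p implies not q))) and Dia r, u
2. not (Box Box (r and (p implies not q)) implies Box (r and (p implies not q))), u   [and-rule on 1]
3. Dia r, u   [and-rule on 1]
4. Box Box (r and (p implies not q)), u   [neg-implies-rule on 2]
5. not Box (r and (p implies not q)), u   [neg-implies-rule on 2]
6. Box (r and (p implies not q)), u   [Box-rule on 4 via uRu]
7. r and (p implies not q), u   [Box-rule on 6 via uRu]
8. r, u   [and-rule on 7]
9. p implies not q, u   [and-rule on 7]
10. not q, u   [implies-rule on 9 (branches; this branch)]
11. r, v   [Dia-rule on 3: fresh world v, uRv]
12. Box (r and (p implies not q)), v   [Box-rule on 4 via uRv]
13. r and (p implies not q), v   [Box-rule on 6 via uRv]
14. p implies not q, v   [and-rule on 13]
15. not q, v   [implies-rule on 14 (branches; this branch)]
16. not (r and (p implies not q)), w   [neg-Box-rule on 5: fresh world w, uRw]
17. Box (r and (p implies not q)), w   [Box-rule on 4 via uRw]
18. r and (p implies not q), w   [Box-rule on 6 via uRw]
19. r, w   [and-rule on 18]
20. p implies not q, w   [and-rule on 18]
21. not (p implies not q), w   [neg-and-rule on 16 (branches; this branch)]
22. p, w   [neg-implies-rule on 21]
23. q, w   [neg-implies-rule on 21]
24. not q, w   [implies-rule on 20 (branches; this branch)]
Accessibility: uRu, uRv, uRw, vRv, wRw
Branch closes: q and not q both at w.
(One branch shown.) All branches close.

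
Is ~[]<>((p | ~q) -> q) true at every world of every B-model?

Tableau for the negation []<>((p | ~q) -> q):
1. []<>((p | ~q) -> q), w0
2. <>((p | ~q) -> q), w0   [[]-rule on 1 via w0Rw0]
3. (p | ~q) -> q, w1   [<>-rule on 2: fresh world w1, w0Rw1]
4. <>((p | ~q) -> q), w1   [[]-rule on 1 via w0Rw1]
5. q, w1   [->-rule on 3 (branches; this branch)]
6. (p | ~q) -> q, w2   [<>-rule on 4: fresh world w2, w1Rw2]
7. q, w2   [->-rule on 6 (branches; this branch)]
Accessibility: w0Rw0, w0Rw1, w1Rw0, w1Rw1, w1Rw2, w2Rw1, w2Rw2
The negation has an open branch (countermodel exists).

Not valid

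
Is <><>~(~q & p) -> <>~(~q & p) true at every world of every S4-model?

Tableau for the negation ~(<><>~(~q & p) -> <>~(~q & p)):
1. ~(<><>~(~q & p) -> <>~(~q & p)), 0
2. <><>~(~q & p), 0
3. ~<>~(~q & p), 0
4. ~q & p, 0
5. ~q, 0
6. p, 0
7. <>~(~q & p), 1
8. ~q & p, 1
9. ~q, 1
10. p, 1
11. ~(~q & p), 2
12. ~q & p, 2
13. ~q, 2
14. p, 2
15. ~p, 2
Accessibility: 0R0, 0R1, 0R2, 1R1, 1R2, 2R2
Branch closes: p and ~p both at 2.
Every branch of the negation's tableau closes; the branch above is one of them.

Valid in S4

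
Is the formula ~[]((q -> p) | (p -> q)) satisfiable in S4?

1. ~[]((q -> p) | (p -> q)), 0
2. ~((q -> p) | (p -> q)), 1   [~[]-rule on 1: fresh world 1, 0R1]
3. ~(q -> p), 1   [~|-rule on 2]
4. ~(p -> q), 1   [~|-rule on 2]
5. q, 1   [~->-rule on 3]
6. ~p, 1   [~->-rule on 3]
7. p, 1   [~->-rule on 4]
8. ~q, 1   [~->-rule on 4]
Accessibility: 0R0, 0R1, 1R1
Branch closes: p and ~p both at 1.
(One branch shown.) All branches close.

No, unsatisfiable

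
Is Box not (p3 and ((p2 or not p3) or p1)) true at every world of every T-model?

Not valid

Tableau for the negation not Box not (p3 and ((p2 or not p3) or p1)):
1. not Box not (p3 and ((p2 or not p3) or p1)), w0
2. p3 and ((p2 or not p3) or p1), w1
3. p3, w1
4. (p2 or not p3) or p1, w1
5. p1, w1
Accessibility: w0Rw0, w0Rw1, w1Rw1
The negation has an open branch (countermodel exists).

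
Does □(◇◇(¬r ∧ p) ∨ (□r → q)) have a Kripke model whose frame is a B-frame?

Satisfiable (open branch found)

1. □(◇◇(¬r ∧ p) ∨ (□r → q)), u
2. ◇◇(¬r ∧ p) ∨ (□r → q), u   [□-rule on 1 via uRu]
3. □r → q, u   [∨-rule on 2 (branches; this branch)]
4. q, u   [→-rule on 3 (branches; this branch)]
Accessibility: uRu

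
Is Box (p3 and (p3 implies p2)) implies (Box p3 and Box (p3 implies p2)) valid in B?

Tableau for the negation not (Box (p3 and (p3 implies p2)) implies (Box p3 and Box (p3 implies p2))):
1. not (Box (p3 and (p3 implies p2)) implies (Box p3 and Box (p3 implies p2))), 0
2. Box (p3 and (p3 implies p2)), 0   [neg-implies-rule on 1]
3. not (Box p3 and Box (p3 implies p2)), 0   [neg-implies-rule on 1]
4. p3 and (p3 implies p2), 0   [Box-rule on 2 via 0R0]
5. p3, 0   [and-rule on 4]
6. p3 implies p2, 0   [and-rule on 4]
7. not Box (p3 implies p2), 0   [neg-and-rule on 3 (branches; this branch)]
8. p2, 0   [implies-rule on 6 (branches; this branch)]
9. not (p3 implies p2), 1   [neg-Box-rule on 7: fresh world 1, 0R1]
10. p3, 1   [neg-implies-rule on 9]
11. not p2, 1   [neg-implies-rule on 9]
12. p3 and (p3 implies p2), 1   [Box-rule on 2 via 0R1]
13. p3 implies p2, 1   [and-rule on 12]
14. p2, 1   [implies-rule on 13 (branches; this branch)]
Accessibility: 0R0, 0R1, 1R0, 1R1
Branch closes: p2 and not p2 both at 1.
Every branch of the negation's tableau closes; the branch above is one of them.

Valid in B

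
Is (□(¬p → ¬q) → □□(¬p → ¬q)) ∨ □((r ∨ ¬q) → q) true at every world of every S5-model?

Valid

Tableau for the negation ¬((□(¬p → ¬q) → □□(¬p → ¬q)) ∨ □((r ∨ ¬q) → q)):
1. ¬((□(¬p → ¬q) → □□(¬p → ¬q)) ∨ □((r ∨ ¬q) → q)), w0
2. ¬(□(¬p → ¬q) → □□(¬p → ¬q)), w0
3. ¬□((r ∨ ¬q) → q), w0
4. □(¬p → ¬q), w0
5. ¬□□(¬p → ¬q), w0
6. ¬p → ¬q, w0
7. ¬q, w0
8. ¬((r ∨ ¬q) → q), w1
9. r ∨ ¬q, w1
10. ¬q, w1
11. ¬p → ¬q, w1
12. ¬□(¬p → ¬q), w2
13. ¬p → ¬q, w2
14. ¬q, w2
15. ¬(¬p → ¬q), w3
16. ¬p, w3
17. q, w3
18. ¬p → ¬q, w3
19. ¬q, w3
Accessibility: w0Rw0, w0Rw1, w0Rw2, w0Rw3, w1Rw0, w1Rw1, w1Rw2, w1Rw3, w2Rw0, w2Rw1, w2Rw2, w2Rw3, w3Rw0, w3Rw1, w3Rw2, w3Rw3
Branch closes: q and ¬q both at w3.
Every branch of the negation's tableau closes; the branch above is one of them.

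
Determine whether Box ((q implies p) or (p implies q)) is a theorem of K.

Tableau for the negation not Box ((q implies p) or (p implies q)):
1. not Box ((q implies p) or (p implies q)), w0
2. not ((q implies p) or (p implies q)), w1
3. not (q implies p), w1
4. not (p implies q), w1
5. q, w1
6. not p, w1
7. p, w1
8. not q, w1
Accessibility: w0Rw1
Branch closes: p and not p both at w1.
Every branch of the negation's tableau closes; the branch above is one of them.

Valid in K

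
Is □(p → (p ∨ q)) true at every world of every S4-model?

Valid

Tableau for the negation ¬□(p → (p ∨ q)):
1. ¬□(p → (p ∨ q)), w0
2. ¬(p → (p ∨ q)), w1
3. p, w1
4. ¬(p ∨ q), w1
5. ¬p, w1
6. ¬q, w1
Accessibility: w0Rw0, w0Rw1, w1Rw1
Branch closes: p and ¬p both at w1.
Every branch of the negation's tableau closes; the branch above is one of them.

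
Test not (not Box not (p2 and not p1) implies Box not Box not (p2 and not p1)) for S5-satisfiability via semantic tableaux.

1. not (not Box not (p2 and not p1) implies Box not Box not (p2 and not p1)), w0
2. not Box not (p2 and not p1), w0
3. not Box not Box not (p2 and not p1), w0
4. p2 and not p1, w1
5. p2, w1
6. not p1, w1
7. Box not (p2 and not p1), w2
8. not (p2 and not p1), w0
9. not (p2 and not p1), w1
10. not (p2 and not p1), w2
11. p1, w0
12. p1, w1
Accessibility: w0Rw0, w0Rw1, w0Rw2, w1Rw0, w1Rw1, w1Rw2, w2Rw0, w2Rw1, w2Rw2
Branch closes: p1 and not p1 both at w1.
(One branch shown.) All branches close.

Unsatisfiable (every branch closes)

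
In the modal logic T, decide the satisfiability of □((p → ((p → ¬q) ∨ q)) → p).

Satisfiable (open branch found)

1. □((p → ((p → ¬q) ∨ q)) → p), u
2. (p → ((p → ¬q) ∨ q)) → p, u
3. p, u
Accessibility: uRu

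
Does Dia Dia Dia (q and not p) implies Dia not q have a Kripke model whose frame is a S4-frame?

Satisfiable

1. Dia Dia Dia (q and not p) implies Dia not q, 0
2. Dia not q, 0   [implies-rule on 1 (branches; this branch)]
3. not q, 1   [Dia-rule on 2: fresh world 1, 0R1]
Accessibility: 0R0, 0R1, 1R1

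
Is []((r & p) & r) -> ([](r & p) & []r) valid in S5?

Tableau for the negation ~([]((r & p) & r) -> ([](r & p) & []r)):
1. ~([]((r & p) & r) -> ([](r & p) & []r)), u
2. []((r & p) & r), u
3. ~([](r & p) & []r), u
4. (r & p) & r, u
5. r & p, u
6. r, u
7. p, u
8. ~[](r & p), u
9. ~(r & p), v
10. (r & p) & r, v
11. r & p, v
12. r, v
13. p, v
14. ~p, v
Accessibility: uRu, uRv, vRu, vRv
Branch closes: p and ~p both at v.
Every branch of the negation's tableau closes; the branch above is one of them.

Valid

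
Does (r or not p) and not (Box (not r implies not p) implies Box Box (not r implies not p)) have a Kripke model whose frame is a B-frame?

1. (r or not p) and not (Box (not r implies not p) implies Box Box (not r implies not p)), u
2. r or not p, u
3. not (Box (not r implies not p) implies Box Box (not r implies not p)), u
4. Box (not r implies not p), u
5. not Box Box (not r implies not p), u
6. not r implies not p, u
7. not p, u
8. not Box (not r implies not p), v
9. not r implies not p, v
10. not p, v
11. not (not r implies not p), w
12. not r, w
13. p, w
Accessibility: uRu, uRv, vRu, vRv, vRw, wRv, wRw

Satisfiable (open branch found)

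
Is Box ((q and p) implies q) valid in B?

Tableau for the negation not Box ((q and p) implies q):
1. not Box ((q and p) implies q), u
2. not ((q and p) implies q), v
3. q and p, v
4. not q, v
5. q, v
6. p, v
Accessibility: uRu, uRv, vRu, vRv
Branch closes: q and not q both at v.
Every branch of the negation's tableau closes; the branch above is one of them.

Yes, valid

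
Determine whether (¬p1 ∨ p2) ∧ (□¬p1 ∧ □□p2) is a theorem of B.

No, not valid

Tableau for the negation ¬((¬p1 ∨ p2) ∧ (□¬p1 ∧ □□p2)):
1. ¬((¬p1 ∨ p2) ∧ (□¬p1 ∧ □□p2)), u
2. ¬(□¬p1 ∧ □□p2), u
3. ¬□□p2, u
4. ¬□p2, v
5. ¬p2, w
Accessibility: uRu, uRv, vRu, vRv, vRw, wRv, wRw
The negation has an open branch (countermodel exists).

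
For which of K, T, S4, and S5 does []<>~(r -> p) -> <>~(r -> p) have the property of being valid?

T, S4, S5

K-tableau for the negation ~([]<>~(r -> p) -> <>~(r -> p)):
1. ~([]<>~(r -> p) -> <>~(r -> p)), w0
2. []<>~(r -> p), w0   [~->-rule on 1]
3. ~<>~(r -> p), w0   [~->-rule on 1]
Complete open branch: countermodel on a K-frame, so not valid in K.
T-tableau for the negation ~([]<>~(r -> p) -> <>~(r -> p)):
1. ~([]<>~(r -> p) -> <>~(r -> p)), w0
2. []<>~(r -> p), w0   [~->-rule on 1]
3. ~<>~(r -> p), w0   [~->-rule on 1]
4. <>~(r -> p), w0   [[]-rule on 2 via w0Rw0]
5. r -> p, w0   [~<>-rule on 3 via w0Rw0]
6. p, w0   [->-rule on 5 (branches; this branch)]
7. ~(r -> p), w1   [<>-rule on 4: fresh world w1, w0Rw1]
8. r, w1   [~->-rule on 7]
9. ~p, w1   [~->-rule on 7]
10. <>~(r -> p), w1   [[]-rule on 2 via w0Rw1]
11. r -> p, w1   [~<>-rule on 3 via w0Rw1]
12. p, w1   [->-rule on 11 (branches; this branch)]
Accessibility: w0Rw0, w0Rw1, w1Rw1
Branch closes: p and ~p both at w1.
Every branch closes (one shown): valid in T, hence also in S4, S5 (every theorem of T is a theorem of S4 and S5).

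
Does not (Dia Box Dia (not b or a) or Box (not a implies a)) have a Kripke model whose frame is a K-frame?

1. not (Dia Box Dia (not b or a) or Box (not a implies a)), 0
2. not Dia Box Dia (not b or a), 0   [neg-or-rule on 1]
3. not Box (not a implies a), 0   [neg-or-rule on 1]
4. not (not a implies a), 1   [neg-Box-rule on 3: fresh world 1, 0R1]
5. not a, 1   [neg-implies-rule on 4]
6. not Box Dia (not b or a), 1   [neg-Dia-rule on 2 via 0R1]
7. not Dia (not b or a), 2   [neg-Box-rule on 6: fresh world 2, 1R2]
Accessibility: 0R1, 1R2

Yes, satisfiable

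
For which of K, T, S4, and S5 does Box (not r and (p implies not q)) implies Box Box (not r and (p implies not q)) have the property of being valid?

S4, S5

S4-tableau for the negation not (Box (not r and (p implies not q)) implies Box Box (not r and (p implies not q))):
1. not (Box (not r and (p implies not q)) implies Box Box (not r and (p implies not q))), u
2. Box (not r and (p implies not q)), u
3. not Box Box (not r and (p implies not q)), u
4. not r and (p implies not q), u
5. not r, u
6. p implies not q, u
7. not q, u
8. not Box (not r and (p implies not q)), v
9. not r and (p implies not q), v
10. not r, v
11. p implies not q, v
12. not q, v
13. not (not r and (p implies not q)), w
14. not r and (p implies not q), w
15. not r, w
16. p implies not q, w
17. not (p implies not q), w
18. p, w
19. q, w
20. not q, w
Accessibility: uRu, uRv, uRw, vRv, vRw, wRw
Branch closes: q and not q both at w.
Every branch closes (one shown): valid in S4, hence also in S5 (every theorem of S4 is a theorem of S5).
T-tableau for the negation not (Box (not r and (p implies not q)) implies Box Box (not r and (p implies not q))):
1. not (Box (not r and (p implies not q)) implies Box Box (not r and (p implies not q))), u
2. Box (not r and (p implies not q)), u
3. not Box Box (not r and (p implies not q)), u
4. not r and (p implies not q), u
5. not r, u
6. p implies not q, u
7. not q, u
8. not Box (not r and (p implies not q)), v
9. not r and (p implies not q), v
10. not r, v
11. p implies not q, v
12. not q, v
13. not (not r and (p implies not q)), w
14. not (p implies not q), w
15. p, w
16. q, w
Accessibility: uRu, uRv, vRv, vRw, wRw
Complete open branch: countermodel on a T-frame, so not valid in T, nor in K (the same frame is also a K-frame).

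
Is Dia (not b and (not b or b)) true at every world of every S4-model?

Invalid (countermodel exists)

Tableau for the negation not Dia (not b and (not b or b)):
1. not Dia (not b and (not b or b)), w0
2. not (not b and (not b or b)), w0
3. b, w0
Accessibility: w0Rw0
The negation has an open branch (countermodel exists).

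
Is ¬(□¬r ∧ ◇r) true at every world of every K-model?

Yes, valid

Tableau for the negation □¬r ∧ ◇r:
1. □¬r ∧ ◇r, w0
2. □¬r, w0   [∧-rule on 1]
3. ◇r, w0   [∧-rule on 1]
4. r, w1   [◇-rule on 3: fresh world w1, w0Rw1]
5. ¬r, w1   [□-rule on 2 via w0Rw1]
Accessibility: w0Rw1
Branch closes: r and ¬r both at w1.
Every branch of the negation's tableau closes; the branch above is one of them.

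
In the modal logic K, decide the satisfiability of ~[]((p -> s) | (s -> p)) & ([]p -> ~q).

No, unsatisfiable

1. ~[]((p -> s) | (s -> p)) & ([]p -> ~q), w0
2. ~[]((p -> s) | (s -> p)), w0   [&-rule on 1]
3. []p -> ~q, w0   [&-rule on 1]
4. ~q, w0   [->-rule on 3 (branches; this branch)]
5. ~((p -> s) | (s -> p)), w1   [~[]-rule on 2: fresh world w1, w0Rw1]
6. ~(p -> s), w1   [~|-rule on 5]
7. ~(s -> p), w1   [~|-rule on 5]
8. p, w1   [~->-rule on 6]
9. ~s, w1   [~->-rule on 6]
10. s, w1   [~->-rule on 7]
11. ~p, w1   [~->-rule on 7]
Accessibility: w0Rw1
Branch closes: s and ~s both at w1.
(One branch shown.) All branches close.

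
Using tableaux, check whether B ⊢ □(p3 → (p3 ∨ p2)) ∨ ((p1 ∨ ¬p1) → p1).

Valid in B

Tableau for the negation ¬(□(p3 → (p3 ∨ p2)) ∨ ((p1 ∨ ¬p1) → p1)):
1. ¬(□(p3 → (p3 ∨ p2)) ∨ ((p1 ∨ ¬p1) → p1)), 0
2. ¬□(p3 → (p3 ∨ p2)), 0
3. ¬((p1 ∨ ¬p1) → p1), 0
4. p1 ∨ ¬p1, 0
5. ¬p1, 0
6. ¬(p3 → (p3 ∨ p2)), 1
7. p3, 1
8. ¬(p3 ∨ p2), 1
9. ¬p3, 1
10. ¬p2, 1
Accessibility: 0R0, 0R1, 1R0, 1R1
Branch closes: p3 and ¬p3 both at 1.
All branches of the negation close; one closing branch shown above.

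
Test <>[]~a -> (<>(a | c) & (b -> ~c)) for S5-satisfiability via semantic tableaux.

Yes, satisfiable

1. <>[]~a -> (<>(a | c) & (b -> ~c)), w0
2. <>(a | c) & (b -> ~c), w0
3. <>(a | c), w0
4. b -> ~c, w0
5. ~c, w0
6. a | c, w1
7. c, w1
Accessibility: w0Rw0, w0Rw1, w1Rw0, w1Rw1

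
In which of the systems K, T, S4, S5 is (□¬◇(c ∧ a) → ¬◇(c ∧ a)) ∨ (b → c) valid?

T-tableau for the negation ¬((□¬◇(c ∧ a) → ¬◇(c ∧ a)) ∨ (b → c)):
1. ¬((□¬◇(c ∧ a) → ¬◇(c ∧ a)) ∨ (b → c)), w0
2. ¬(□¬◇(c ∧ a) → ¬◇(c ∧ a)), w0   [¬∨-rule on 1]
3. ¬(b → c), w0   [¬∨-rule on 1]
4. □¬◇(c ∧ a), w0   [¬→-rule on 2]
5. ◇(c ∧ a), w0   [¬→-rule on 2]
6. b, w0   [¬→-rule on 3]
7. ¬c, w0   [¬→-rule on 3]
8. ¬◇(c ∧ a), w0   [□-rule on 4 via w0Rw0]
9. ¬(c ∧ a), w0   [¬◇-rule on 8 via w0Rw0]
10. ¬a, w0   [¬∧-rule on 9 (branches; this branch)]
11. c ∧ a, w1   [◇-rule on 5: fresh world w1, w0Rw1]
12. c, w1   [∧-rule on 11]
13. a, w1   [∧-rule on 11]
14. ¬◇(c ∧ a), w1   [□-rule on 4 via w0Rw1]
15. ¬(c ∧ a), w1   [¬◇-rule on 8 via w0Rw1]
16. ¬a, w1   [¬∧-rule on 15 (branches; this branch)]
Accessibility: w0Rw0, w0Rw1, w1Rw1
Branch closes: a and ¬a both at w1.
Every branch closes (one shown): valid in T, hence also in S4, S5 (every theorem of T is a theorem of S4 and S5).
K-tableau for the negation ¬((□¬◇(c ∧ a) → ¬◇(c ∧ a)) ∨ (b → c)):
1. ¬((□¬◇(c ∧ a) → ¬◇(c ∧ a)) ∨ (b → c)), w0
2. ¬(□¬◇(c ∧ a) → ¬◇(c ∧ a)), w0   [¬∨-rule on 1]
3. ¬(b → c), w0   [¬∨-rule on 1]
4. □¬◇(c ∧ a), w0   [¬→-rule on 2]
5. ◇(c ∧ a), w0   [¬→-rule on 2]
6. b, w0   [¬→-rule on 3]
7. ¬c, w0   [¬→-rule on 3]
8. c ∧ a, w1   [◇-rule on 5: fresh world w1, w0Rw1]
9. c, w1   [∧-rule on 8]
10. a, w1   [∧-rule on 8]
11. ¬◇(c ∧ a), w1   [□-rule on 4 via w0Rw1]
Accessibility: w0Rw1
Complete open branch: countermodel on a K-frame, so not valid in K.

T, S4, S5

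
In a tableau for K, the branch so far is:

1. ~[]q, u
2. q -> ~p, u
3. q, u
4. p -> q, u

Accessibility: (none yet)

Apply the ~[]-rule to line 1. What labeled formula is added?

a fresh world v with uRv, and ~q at v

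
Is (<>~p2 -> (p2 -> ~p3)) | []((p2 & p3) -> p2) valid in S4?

Valid

Tableau for the negation ~((<>~p2 -> (p2 -> ~p3)) | []((p2 & p3) -> p2)):
1. ~((<>~p2 -> (p2 -> ~p3)) | []((p2 & p3) -> p2)), 0
2. ~(<>~p2 -> (p2 -> ~p3)), 0
3. ~[]((p2 & p3) -> p2), 0
4. <>~p2, 0
5. ~(p2 -> ~p3), 0
6. p2, 0
7. p3, 0
8. ~((p2 & p3) -> p2), 1
9. p2 & p3, 1
10. ~p2, 1
11. p2, 1
12. p3, 1
Accessibility: 0R0, 0R1, 1R1
Branch closes: p2 and ~p2 both at 1.
Every branch of the negation's tableau closes; the branch above is one of them.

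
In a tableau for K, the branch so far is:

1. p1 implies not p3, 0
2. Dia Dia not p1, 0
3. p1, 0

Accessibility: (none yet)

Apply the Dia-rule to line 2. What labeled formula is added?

a fresh world 1 with 0R1, and Dia not p1 at 1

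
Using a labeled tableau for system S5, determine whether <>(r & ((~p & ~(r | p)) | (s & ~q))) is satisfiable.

Yes, satisfiable

1. <>(r & ((~p & ~(r | p)) | (s & ~q))), u
2. r & ((~p & ~(r | p)) | (s & ~q)), v
3. r, v
4. (~p & ~(r | p)) | (s & ~q), v
5. s & ~q, v
6. s, v
7. ~q, v
Accessibility: uRu, uRv, vRu, vRv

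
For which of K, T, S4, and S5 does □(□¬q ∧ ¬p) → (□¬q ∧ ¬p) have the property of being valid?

T-tableau for the negation ¬(□(□¬q ∧ ¬p) → (□¬q ∧ ¬p)):
1. ¬(□(□¬q ∧ ¬p) → (□¬q ∧ ¬p)), u
2. □(□¬q ∧ ¬p), u
3. ¬(□¬q ∧ ¬p), u
4. □¬q ∧ ¬p, u
5. □¬q, u
6. ¬p, u
7. ¬q, u
8. ¬□¬q, u
9. q, v
10. □¬q ∧ ¬p, v
11. □¬q, v
12. ¬p, v
13. ¬q, v
Accessibility: uRu, uRv, vRv
Branch closes: q and ¬q both at v.
Every branch closes (one shown): valid in T, hence also in S4, S5 (every theorem of T is a theorem of S4 and S5).
K-tableau for the negation ¬(□(□¬q ∧ ¬p) → (□¬q ∧ ¬p)):
1. ¬(□(□¬q ∧ ¬p) → (□¬q ∧ ¬p)), u
2. □(□¬q ∧ ¬p), u
3. ¬(□¬q ∧ ¬p), u
4. p, u
Complete open branch: countermodel on a K-frame, so not valid in K.

T, S4, S5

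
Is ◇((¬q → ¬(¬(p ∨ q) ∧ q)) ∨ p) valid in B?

Yes, valid

Tableau for the negation ¬◇((¬q → ¬(¬(p ∨ q) ∧ q)) ∨ p):
1. ¬◇((¬q → ¬(¬(p ∨ q) ∧ q)) ∨ p), u
2. ¬((¬q → ¬(¬(p ∨ q) ∧ q)) ∨ p), u   [¬◇-rule on 1 via uRu]
3. ¬(¬q → ¬(¬(p ∨ q) ∧ q)), u   [¬∨-rule on 2]
4. ¬p, u   [¬∨-rule on 2]
5. ¬q, u   [¬→-rule on 3]
6. ¬(p ∨ q) ∧ q, u   [¬→-rule on 3]
7. ¬(p ∨ q), u   [∧-rule on 6]
8. q, u   [∧-rule on 6]
Accessibility: uRu
Branch closes: q and ¬q both at u.
All branches of the negation close; one closing branch shown above.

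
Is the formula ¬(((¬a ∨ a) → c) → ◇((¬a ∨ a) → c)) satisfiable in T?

1. ¬(((¬a ∨ a) → c) → ◇((¬a ∨ a) → c)), w0
2. (¬a ∨ a) → c, w0
3. ¬◇((¬a ∨ a) → c), w0
4. ¬((¬a ∨ a) → c), w0
5. ¬a ∨ a, w0
6. ¬c, w0
7. ¬(¬a ∨ a), w0
8. a, w0
9. ¬a, w0
Accessibility: w0Rw0
Branch closes: a and ¬a both at w0.
All branches of the tableau close; one closing branch shown above.

Unsatisfiable (every branch closes)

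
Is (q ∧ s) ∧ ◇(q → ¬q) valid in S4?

Tableau for the negation ¬((q ∧ s) ∧ ◇(q → ¬q)):
1. ¬((q ∧ s) ∧ ◇(q → ¬q)), w0
2. ¬◇(q → ¬q), w0   [¬∧-rule on 1 (branches; this branch)]
3. ¬(q → ¬q), w0   [¬◇-rule on 2 via w0Rw0]
4. q, w0   [¬→-rule on 3]
Accessibility: w0Rw0
The negation has an open branch (countermodel exists).

Not valid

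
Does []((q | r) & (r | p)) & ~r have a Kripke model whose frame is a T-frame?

Satisfiable

1. []((q | r) & (r | p)) & ~r, 0
2. []((q | r) & (r | p)), 0   [&-rule on 1]
3. ~r, 0   [&-rule on 1]
4. (q | r) & (r | p), 0   [[]-rule on 2 via 0R0]
5. q | r, 0   [&-rule on 4]
6. r | p, 0   [&-rule on 4]
7. q, 0   [|-rule on 5 (branches; this branch)]
8. p, 0   [|-rule on 6 (branches; this branch)]
Accessibility: 0R0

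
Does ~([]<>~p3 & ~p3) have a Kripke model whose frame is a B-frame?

1. ~([]<>~p3 & ~p3), 0
2. p3, 0   [~&-rule on 1 (branches; this branch)]
Accessibility: 0R0

Satisfiable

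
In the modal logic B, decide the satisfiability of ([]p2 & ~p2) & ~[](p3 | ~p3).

Unsatisfiable (every branch closes)

1. ([]p2 & ~p2) & ~[](p3 | ~p3), u
2. []p2 & ~p2, u   [&-rule on 1]
3. ~[](p3 | ~p3), u   [&-rule on 1]
4. []p2, u   [&-rule on 2]
5. ~p2, u   [&-rule on 2]
6. p2, u   [[]-rule on 4 via uRu]
Accessibility: uRu
Branch closes: p2 and ~p2 both at u.
(One branch shown.) All branches close.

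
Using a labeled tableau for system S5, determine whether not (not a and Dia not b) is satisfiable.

Satisfiable

1. not (not a and Dia not b), u
2. not Dia not b, u
3. b, u
Accessibility: uRu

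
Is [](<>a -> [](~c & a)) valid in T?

Tableau for the negation ~[](<>a -> [](~c & a)):
1. ~[](<>a -> [](~c & a)), u
2. ~(<>a -> [](~c & a)), v
3. <>a, v
4. ~[](~c & a), v
5. a, w
6. ~(~c & a), x
7. ~a, x
Accessibility: uRu, uRv, vRv, vRw, vRx, wRw, xRx
The negation has an open branch (countermodel exists).

No, not valid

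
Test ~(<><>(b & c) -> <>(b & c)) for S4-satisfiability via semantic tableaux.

1. ~(<><>(b & c) -> <>(b & c)), 0
2. <><>(b & c), 0   [~->-rule on 1]
3. ~<>(b & c), 0   [~->-rule on 1]
4. ~(b & c), 0   [~<>-rule on 3 via 0R0]
5. ~c, 0   [~&-rule on 4 (branches; this branch)]
6. <>(b & c), 1   [<>-rule on 2: fresh world 1, 0R1]
7. ~(b & c), 1   [~<>-rule on 3 via 0R1]
8. ~c, 1   [~&-rule on 7 (branches; this branch)]
9. b & c, 2   [<>-rule on 6: fresh world 2, 1R2]
10. b, 2   [&-rule on 9]
11. c, 2   [&-rule on 9]
12. ~(b & c), 2   [~<>-rule on 3 via 0R2]
13. ~c, 2   [~&-rule on 12 (branches; this branch)]
Accessibility: 0R0, 0R1, 0R2, 1R1, 1R2, 2R2
Branch closes: c and ~c both at 2.
(One branch shown.) All branches close.

Unsatisfiable (every branch closes)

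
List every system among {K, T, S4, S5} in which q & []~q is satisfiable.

K

T-tableau for the formula:
1. q & []~q, 0
2. q, 0
3. []~q, 0
4. ~q, 0
Accessibility: 0R0
Branch closes: q and ~q both at 0.
Every branch closes (one shown): unsatisfiable in T, hence also in S4, S5 (every S4/S5-frame is a T-frame).
K-tableau for the formula:
1. q & []~q, 0
2. q, 0
3. []~q, 0
Complete open branch: satisfiable in K.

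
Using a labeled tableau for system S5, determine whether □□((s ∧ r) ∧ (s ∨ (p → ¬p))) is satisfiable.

Satisfiable

1. □□((s ∧ r) ∧ (s ∨ (p → ¬p))), u
2. □((s ∧ r) ∧ (s ∨ (p → ¬p))), u
3. (s ∧ r) ∧ (s ∨ (p → ¬p)), u
4. s ∧ r, u
5. s ∨ (p → ¬p), u
6. s, u
7. r, u
8. p → ¬p, u
9. ¬p, u
Accessibility: uRu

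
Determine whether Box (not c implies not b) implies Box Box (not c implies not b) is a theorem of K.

Tableau for the negation not (Box (not c implies not b) implies Box Box (not c implies not b)):
1. not (Box (not c implies not b) implies Box Box (not c implies not b)), w0
2. Box (not c implies not b), w0   [neg-implies-rule on 1]
3. not Box Box (not c implies not b), w0   [neg-implies-rule on 1]
4. not Box (not c implies not b), w1   [neg-Box-rule on 3: fresh world w1, w0Rw1]
5. not c implies not b, w1   [Box-rule on 2 via w0Rw1]
6. not b, w1   [implies-rule on 5 (branches; this branch)]
7. not (not c implies not b), w2   [neg-Box-rule on 4: fresh world w2, w1Rw2]
8. not c, w2   [neg-implies-rule on 7]
9. b, w2   [neg-implies-rule on 7]
Accessibility: w0Rw1, w1Rw2
The negation has an open branch (countermodel exists).

Not valid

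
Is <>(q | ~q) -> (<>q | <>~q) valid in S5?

Yes, valid

Tableau for the negation ~(<>(q | ~q) -> (<>q | <>~q)):
1. ~(<>(q | ~q) -> (<>q | <>~q)), 0
2. <>(q | ~q), 0   [~->-rule on 1]
3. ~(<>q | <>~q), 0   [~->-rule on 1]
4. ~<>q, 0   [~|-rule on 3]
5. ~<>~q, 0   [~|-rule on 3]
6. ~q, 0   [~<>-rule on 4 via 0R0]
7. q, 0   [~<>-rule on 5 via 0R0]
Accessibility: 0R0
Branch closes: q and ~q both at 0.
Every branch of the negation's tableau closes; the branch above is one of them.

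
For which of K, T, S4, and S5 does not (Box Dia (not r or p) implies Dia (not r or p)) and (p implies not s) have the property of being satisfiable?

T-tableau for the formula:
1. not (Box Dia (not r or p) implies Dia (not r or p)) and (p implies not s), 0
2. not (Box Dia (not r or p) implies Dia (not r or p)), 0   [and-rule on 1]
3. p implies not s, 0   [and-rule on 1]
4. Box Dia (not r or p), 0   [neg-implies-rule on 2]
5. not Dia (not r or p), 0   [neg-implies-rule on 2]
6. Dia (not r or p), 0   [Box-rule on 4 via 0R0]
7. not (not r or p), 0   [neg-Dia-rule on 5 via 0R0]
8. r, 0   [neg-or-rule on 7]
9. not p, 0   [neg-or-rule on 7]
10. not s, 0   [implies-rule on 3 (branches; this branch)]
11. not r or p, 1   [Dia-rule on 6: fresh world 1, 0R1]
12. Dia (not r or p), 1   [Box-rule on 4 via 0R1]
13. not (not r or p), 1   [neg-Dia-rule on 5 via 0R1]
14. r, 1   [neg-or-rule on 13]
15. not p, 1   [neg-or-rule on 13]
16. p, 1   [or-rule on 11 (branches; this branch)]
Accessibility: 0R0, 0R1, 1R1
Branch closes: p and not p both at 1.
Every branch closes (one shown): unsatisfiable in T, hence also in S4, S5 (every S4/S5-frame is a T-frame).
K-tableau for the formula:
1. not (Box Dia (not r or p) implies Dia (not r or p)) and (p implies not s), 0
2. not (Box Dia (not r or p) implies Dia (not r or p)), 0   [and-rule on 1]
3. p implies not s, 0   [and-rule on 1]
4. Box Dia (not r or p), 0   [neg-implies-rule on 2]
5. not Dia (not r or p), 0   [neg-implies-rule on 2]
6. not s, 0   [implies-rule on 3 (branches; this branch)]
Complete open branch: satisfiable in K.

K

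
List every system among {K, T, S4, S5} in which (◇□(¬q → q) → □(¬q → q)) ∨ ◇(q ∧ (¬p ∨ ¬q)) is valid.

S4-tableau for the negation ¬((◇□(¬q → q) → □(¬q → q)) ∨ ◇(q ∧ (¬p ∨ ¬q))):
1. ¬((◇□(¬q → q) → □(¬q → q)) ∨ ◇(q ∧ (¬p ∨ ¬q))), u
2. ¬(◇□(¬q → q) → □(¬q → q)), u   [¬∨-rule on 1]
3. ¬◇(q ∧ (¬p ∨ ¬q)), u   [¬∨-rule on 1]
4. ◇□(¬q → q), u   [¬→-rule on 2]
5. ¬□(¬q → q), u   [¬→-rule on 2]
6. ¬(q ∧ (¬p ∨ ¬q)), u   [¬◇-rule on 3 via uRu]
7. ¬(¬p ∨ ¬q), u   [¬∧-rule on 6 (branches; this branch)]
8. p, u   [¬∨-rule on 7]
9. q, u   [¬∨-rule on 7]
10. □(¬q → q), v   [◇-rule on 4: fresh world v, uRv]
11. ¬(q ∧ (¬p ∨ ¬q)), v   [¬◇-rule on 3 via uRv]
12. ¬q → q, v   [□-rule on 10 via vRv]
13. ¬(¬p ∨ ¬q), v   [¬∧-rule on 11 (branches; this branch)]
14. p, v   [¬∨-rule on 13]
15. q, v   [¬∨-rule on 13]
16. ¬(¬q → q), w   [¬□-rule on 5: fresh world w, uRw]
17. ¬q, w   [¬→-rule on 16]
18. ¬(q ∧ (¬p ∨ ¬q)), w   [¬◇-rule on 3 via uRw]
Accessibility: uRu, uRv, uRw, vRv, wRw
Complete open branch: countermodel on an S4-frame, so not valid in S4, nor in K, T (the same frame is also a K-frame and a T-frame).
S5-tableau for the negation ¬((◇□(¬q → q) → □(¬q → q)) ∨ ◇(q ∧ (¬p ∨ ¬q))):
1. ¬((◇□(¬q → q) → □(¬q → q)) ∨ ◇(q ∧ (¬p ∨ ¬q))), u
2. ¬(◇□(¬q → q) → □(¬q → q)), u   [¬∨-rule on 1]
3. ¬◇(q ∧ (¬p ∨ ¬q)), u   [¬∨-rule on 1]
4. ◇□(¬q → q), u   [¬→-rule on 2]
5. ¬□(¬q → q), u   [¬→-rule on 2]
6. ¬(q ∧ (¬p ∨ ¬q)), u   [¬◇-rule on 3 via uRu]
7. ¬(¬p ∨ ¬q), u   [¬∧-rule on 6 (branches; this branch)]
8. p, u   [¬∨-rule on 7]
9. q, u   [¬∨-rule on 7]
10. □(¬q → q), v   [◇-rule on 4: fresh world v, uRv]
11. ¬(q ∧ (¬p ∨ ¬q)), v   [¬◇-rule on 3 via uRv]
12. ¬q → q, u   [□-rule on 10 via vRu]
13. ¬q → q, v   [□-rule on 10 via vRv]
14. ¬(¬p ∨ ¬q), v   [¬∧-rule on 11 (branches; this branch)]
15. p, v   [¬∨-rule on 14]
16. q, v   [¬∨-rule on 14]
17. ¬(¬q → q), w   [¬□-rule on 5: fresh world w, uRw]
18. ¬q, w   [¬→-rule on 17]
19. ¬(q ∧ (¬p ∨ ¬q)), w   [¬◇-rule on 3 via uRw]
20. ¬q → q, w   [□-rule on 10 via vRw]
21. ¬(¬p ∨ ¬q), w   [¬∧-rule on 19 (branches; this branch)]
22. p, w   [¬∨-rule on 21]
23. q, w   [¬∨-rule on 21]
Accessibility: uRu, uRv, uRw, vRu, vRv, vRw, wRu, wRv, wRw
Branch closes: q and ¬q both at w.
Every branch closes (one shown): valid in S5.

S5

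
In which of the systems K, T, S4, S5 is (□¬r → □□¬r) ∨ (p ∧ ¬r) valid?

T-tableau for the negation ¬((□¬r → □□¬r) ∨ (p ∧ ¬r)):
1. ¬((□¬r → □□¬r) ∨ (p ∧ ¬r)), w0
2. ¬(□¬r → □□¬r), w0
3. ¬(p ∧ ¬r), w0
4. □¬r, w0
5. ¬□□¬r, w0
6. ¬r, w0
7. ¬p, w0
8. ¬□¬r, w1
9. ¬r, w1
10. r, w2
Accessibility: w0Rw0, w0Rw1, w1Rw1, w1Rw2, w2Rw2
Complete open branch: countermodel on a T-frame, so not valid in T, nor in K (the same frame is also a K-frame).
S4-tableau for the negation ¬((□¬r → □□¬r) ∨ (p ∧ ¬r)):
1. ¬((□¬r → □□¬r) ∨ (p ∧ ¬r)), w0
2. ¬(□¬r → □□¬r), w0
3. ¬(p ∧ ¬r), w0
4. □¬r, w0
5. ¬□□¬r, w0
6. ¬r, w0
7. ¬p, w0
8. ¬□¬r, w1
9. ¬r, w1
10. r, w2
11. ¬r, w2
Accessibility: w0Rw0, w0Rw1, w0Rw2, w1Rw1, w1Rw2, w2Rw2
Branch closes: r and ¬r both at w2.
Every branch closes (one shown): valid in S4, hence also in S5 (every theorem of S4 is a theorem of S5).

S4, S5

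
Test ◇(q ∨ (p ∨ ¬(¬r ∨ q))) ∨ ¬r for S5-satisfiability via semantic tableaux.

1. ◇(q ∨ (p ∨ ¬(¬r ∨ q))) ∨ ¬r, 0
2. ¬r, 0
Accessibility: 0R0

Yes, satisfiable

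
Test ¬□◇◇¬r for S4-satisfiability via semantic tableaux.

Yes, satisfiable

1. ¬□◇◇¬r, u
2. ¬◇◇¬r, v
3. ¬◇¬r, v
4. r, v
Accessibility: uRu, uRv, vRv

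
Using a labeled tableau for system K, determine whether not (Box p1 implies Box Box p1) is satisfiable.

Yes, satisfiable

1. not (Box p1 implies Box Box p1), 0
2. Box p1, 0
3. not Box Box p1, 0
4. not Box p1, 1
5. p1, 1
6. not p1, 2
Accessibility: 0R1, 1R2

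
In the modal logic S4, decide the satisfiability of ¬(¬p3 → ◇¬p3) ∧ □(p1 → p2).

1. ¬(¬p3 → ◇¬p3) ∧ □(p1 → p2), 0
2. ¬(¬p3 → ◇¬p3), 0   [∧-rule on 1]
3. □(p1 → p2), 0   [∧-rule on 1]
4. ¬p3, 0   [¬→-rule on 2]
5. ¬◇¬p3, 0   [¬→-rule on 2]
6. p1 → p2, 0   [□-rule on 3 via 0R0]
7. p3, 0   [¬◇-rule on 5 via 0R0]
Accessibility: 0R0
Branch closes: p3 and ¬p3 both at 0.
Every branch closes; the branch above is one of them.

Unsatisfiable (every branch closes)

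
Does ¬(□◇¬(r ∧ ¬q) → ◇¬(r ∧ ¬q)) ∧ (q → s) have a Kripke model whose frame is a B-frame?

1. ¬(□◇¬(r ∧ ¬q) → ◇¬(r ∧ ¬q)) ∧ (q → s), 0
2. ¬(□◇¬(r ∧ ¬q) → ◇¬(r ∧ ¬q)), 0
3. q → s, 0
4. □◇¬(r ∧ ¬q), 0
5. ¬◇¬(r ∧ ¬q), 0
6. ◇¬(r ∧ ¬q), 0
7. r ∧ ¬q, 0
8. r, 0
9. ¬q, 0
10. s, 0
11. ¬(r ∧ ¬q), 1
12. ◇¬(r ∧ ¬q), 1
13. r ∧ ¬q, 1
14. r, 1
15. ¬q, 1
16. q, 1
Accessibility: 0R0, 0R1, 1R0, 1R1
Branch closes: q and ¬q both at 1.
(One branch shown.) All branches close.

No, unsatisfiable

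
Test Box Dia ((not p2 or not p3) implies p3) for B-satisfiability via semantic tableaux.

1. Box Dia ((not p2 or not p3) implies p3), 0
2. Dia ((not p2 or not p3) implies p3), 0   [Box-rule on 1 via 0R0]
3. (not p2 or not p3) implies p3, 1   [Dia-rule on 2: fresh world 1, 0R1]
4. Dia ((not p2 or not p3) implies p3), 1   [Box-rule on 1 via 0R1]
5. p3, 1   [implies-rule on 3 (branches; this branch)]
6. (not p2 or not p3) implies p3, 2   [Dia-rule on 4: fresh world 2, 1R2]
7. p3, 2   [implies-rule on 6 (branches; this branch)]
Accessibility: 0R0, 0R1, 1R0, 1R1, 1R2, 2R1, 2R2

Yes, satisfiable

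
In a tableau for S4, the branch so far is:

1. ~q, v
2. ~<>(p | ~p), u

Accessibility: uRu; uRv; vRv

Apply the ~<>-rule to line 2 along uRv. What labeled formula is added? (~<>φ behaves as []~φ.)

~(p | ~p), v

~<>φ behaves as []~φ: propagate the negated body to each accessible world.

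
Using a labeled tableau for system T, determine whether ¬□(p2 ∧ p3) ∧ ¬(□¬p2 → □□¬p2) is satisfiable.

1. ¬□(p2 ∧ p3) ∧ ¬(□¬p2 → □□¬p2), u
2. ¬□(p2 ∧ p3), u
3. ¬(□¬p2 → □□¬p2), u
4. □¬p2, u
5. ¬□□¬p2, u
6. ¬p2, u
7. ¬(p2 ∧ p3), v
8. ¬p2, v
9. ¬p3, v
10. ¬□¬p2, w
11. ¬p2, w
12. p2, x
Accessibility: uRu, uRv, uRw, vRv, wRw, wRx, xRx

Yes, satisfiable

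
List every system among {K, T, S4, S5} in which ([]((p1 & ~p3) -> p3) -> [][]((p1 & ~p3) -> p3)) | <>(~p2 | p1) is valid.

S4-tableau for the negation ~(([]((p1 & ~p3) -> p3) -> [][]((p1 & ~p3) -> p3)) | <>(~p2 | p1)):
1. ~(([]((p1 & ~p3) -> p3) -> [][]((p1 & ~p3) -> p3)) | <>(~p2 | p1)), 0
2. ~([]((p1 & ~p3) -> p3) -> [][]((p1 & ~p3) -> p3)), 0   [~|-rule on 1]
3. ~<>(~p2 | p1), 0   [~|-rule on 1]
4. []((p1 & ~p3) -> p3), 0   [~->-rule on 2]
5. ~[][]((p1 & ~p3) -> p3), 0   [~->-rule on 2]
6. ~(~p2 | p1), 0   [~<>-rule on 3 via 0R0]
7. p2, 0   [~|-rule on 6]
8. ~p1, 0   [~|-rule on 6]
9. (p1 & ~p3) -> p3, 0   [[]-rule on 4 via 0R0]
10. ~(p1 & ~p3), 0   [->-rule on 9 (branches; this branch)]
11. p3, 0   [~&-rule on 10 (branches; this branch)]
12. ~[]((p1 & ~p3) -> p3), 1   [~[]-rule on 5: fresh world 1, 0R1]
13. ~(~p2 | p1), 1   [~<>-rule on 3 via 0R1]
14. p2, 1   [~|-rule on 13]
15. ~p1, 1   [~|-rule on 13]
16. (p1 & ~p3) -> p3, 1   [[]-rule on 4 via 0R1]
17. ~(p1 & ~p3), 1   [->-rule on 16 (branches; this branch)]
18. p3, 1   [~&-rule on 17 (branches; this branch)]
19. ~((p1 & ~p3) -> p3), 2   [~[]-rule on 12: fresh world 2, 1R2]
20. p1 & ~p3, 2   [~->-rule on 19]
21. ~p3, 2   [~->-rule on 19]
22. p1, 2   [&-rule on 20]
23. ~(~p2 | p1), 2   [~<>-rule on 3 via 0R2]
24. p2, 2   [~|-rule on 23]
25. ~p1, 2   [~|-rule on 23]
Accessibility: 0R0, 0R1, 0R2, 1R1, 1R2, 2R2
Branch closes: p1 and ~p1 both at 2.
Every branch closes (one shown): valid in S4, hence also in S5 (every theorem of S4 is a theorem of S5).
T-tableau for the negation ~(([]((p1 & ~p3) -> p3) -> [][]((p1 & ~p3) -> p3)) | <>(~p2 | p1)):
1. ~(([]((p1 & ~p3) -> p3) -> [][]((p1 & ~p3) -> p3)) | <>(~p2 | p1)), 0
2. ~([]((p1 & ~p3) -> p3) -> [][]((p1 & ~p3) -> p3)), 0   [~|-rule on 1]
3. ~<>(~p2 | p1), 0   [~|-rule on 1]
4. []((p1 & ~p3) -> p3), 0   [~->-rule on 2]
5. ~[][]((p1 & ~p3) -> p3), 0   [~->-rule on 2]
6. ~(~p2 | p1), 0   [~<>-rule on 3 via 0R0]
7. p2, 0   [~|-rule on 6]
8. ~p1, 0   [~|-rule on 6]
9. (p1 & ~p3) -> p3, 0   [[]-rule on 4 via 0R0]
10. p3, 0   [->-rule on 9 (branches; this branch)]
11. ~[]((p1 & ~p3) -> p3), 1   [~[]-rule on 5: fresh world 1, 0R1]
12. ~(~p2 | p1), 1   [~<>-rule on 3 via 0R1]
13. p2, 1   [~|-rule on 12]
14. ~p1, 1   [~|-rule on 12]
15. (p1 & ~p3) -> p3, 1   [[]-rule on 4 via 0R1]
16. p3, 1   [->-rule on 15 (branches; this branch)]
17. ~((p1 & ~p3) -> p3), 2   [~[]-rule on 11: fresh world 2, 1R2]
18. p1 & ~p3, 2   [~->-rule on 17]
19. ~p3, 2   [~->-rule on 17]
20. p1, 2   [&-rule on 18]
Accessibility: 0R0, 0R1, 1R1, 1R2, 2R2
Complete open branch: countermodel on a T-frame, so not valid in T, nor in K (the same frame is also a K-frame).

S4, S5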